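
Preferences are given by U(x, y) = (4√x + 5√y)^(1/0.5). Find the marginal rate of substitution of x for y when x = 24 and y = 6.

For CES with ρ = 0.5, MRS = (4/5)·√(y/x).
At (24, 6): MRS = 0.4.
So at (24, 6) the consumer would give up 0.4 units of y for one more unit of x.

MRS = 0.4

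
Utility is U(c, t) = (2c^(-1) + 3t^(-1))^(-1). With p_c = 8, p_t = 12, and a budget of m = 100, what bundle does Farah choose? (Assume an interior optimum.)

c* = 5, t* = 5

For CES with ρ = -1, MRS = (2/3)·(t/c)^2.
Tangency: set MRS = p_c/p_t = 8/12 = 2/3.
So (t/c)^2 = 1; taking the square root, t/c = 1, i.e. t = c.
Substitute into the budget 8·c + 12·t = 100: 20·c = 100, so c* = 5 and t* = 5.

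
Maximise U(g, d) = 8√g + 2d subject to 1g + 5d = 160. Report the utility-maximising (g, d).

g* = 100, d* = 12

MU_g = 8/(2√g), MU_d = 2.
MRS = 8/(2√g) ÷ 2.
Tangency: set MRS = p_g/p_d = 1/5 = 0.2.
MRS depends only on g: 2/√g = 0.2 ⇒ √g = 2/0.2 = 10 ⇒ g* = 100.
From the budget, 5·d = 160 − 1·100 = 60, so d* = 12.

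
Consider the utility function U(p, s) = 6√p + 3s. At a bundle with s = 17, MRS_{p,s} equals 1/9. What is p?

p = 81

MU_p = 6/(2√p), MU_s = 3.
MRS = 6/(2√p) ÷ 3.
MRS depends only on p: 1/√p = 1/9 ⇒ √p = 1/(1/9) = 9 ⇒ p = 81.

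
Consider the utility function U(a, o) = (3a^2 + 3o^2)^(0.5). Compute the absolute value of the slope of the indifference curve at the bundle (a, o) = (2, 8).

For CES with ρ = 2, MRS = (o/a)^(-1).
At (2, 8): MRS = 0.25.
The indifference curve has slope −0.25 at this bundle.

MRS = 0.25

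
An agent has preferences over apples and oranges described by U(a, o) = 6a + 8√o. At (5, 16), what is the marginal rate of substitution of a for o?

MRS = 6

MU_a = 6, MU_o = 8/(2√o).
MRS = 6 ÷ (8/(2√o)).
At (5, 16): MRS = 6.
That is, one extra unit of a is worth 6 units of o at the margin.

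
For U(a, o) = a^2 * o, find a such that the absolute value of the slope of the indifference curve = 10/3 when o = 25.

MU_a = 2·a·o and MU_o = a^2.
MRS = MU_a/MU_o = (2/1)·o/a.
Substitute o = 25: MRS = 50/a. Setting 50/a = 10/3 gives a = 50/(10/3) = 15.

a = 15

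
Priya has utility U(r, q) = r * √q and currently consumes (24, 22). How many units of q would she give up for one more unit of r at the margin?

MU_r = √q and MU_q = 0.5·r·q^(-0.5).
MRS = MU_r/MU_q = (2)·q/r.
At (24, 22): MRS = 11/6.
That is, one extra unit of r is worth 11/6 units of q at the margin.

MRS = 11/6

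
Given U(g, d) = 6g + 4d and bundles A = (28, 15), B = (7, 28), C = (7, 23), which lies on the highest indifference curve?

Evaluate utility at each bundle:
U(A) = 228.
U(B) = 154.
U(C) = 134.
Highest utility is A, so A ≻ B ≻ C.

Bundle A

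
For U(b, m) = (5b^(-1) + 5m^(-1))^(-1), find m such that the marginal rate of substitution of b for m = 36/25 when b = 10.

For CES with ρ = -1, MRS = (m/b)^2.
Setting (m/10)^2 = 36/25 gives m/10 = 1.2 and m = 12.

m = 12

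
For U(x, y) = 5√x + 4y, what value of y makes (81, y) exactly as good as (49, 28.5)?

U(49, 28.5) = 149.
Set U(81, y) = 149 and solve.
With x = 81: √81 = 9, so 4y = 149 − 5·9 = 104 and y = 26.
Check: U(81, 26) = 149.

y = 26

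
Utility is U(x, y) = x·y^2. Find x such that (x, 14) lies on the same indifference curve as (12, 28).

x = 48

U(12, 28) = 9408.
Set U(x, 14) = 9408 and solve.
With y = 14: 14^2 = 196, so x = 9408/196 = 48.
Check: U(48, 14) = 9408.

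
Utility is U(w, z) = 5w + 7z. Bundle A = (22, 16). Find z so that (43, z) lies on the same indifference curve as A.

U(22, 16) = 222.
Set U(43, z) = 222 and solve.
5·43 + 7z = 222 ⇒ 7z = 7 ⇒ z = 1.
Check: U(43, 1) = 222.

z = 1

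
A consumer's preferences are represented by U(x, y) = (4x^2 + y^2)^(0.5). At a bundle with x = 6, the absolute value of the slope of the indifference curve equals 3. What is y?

y = 8

For CES with ρ = 2, MRS = (4/1)·(y/x)^(-1).
Setting (4/1)·(y/6)^(-1) = 3 gives (y/6)^(-1) = 0.75, so y/6 = 4/3 and y = 8.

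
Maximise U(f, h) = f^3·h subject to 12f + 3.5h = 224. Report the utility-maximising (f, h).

f* = 14, h* = 16

MU_f = 3·f^2·h and MU_h = f^3.
MRS = MU_f/MU_h = (3/1)·h/f.
Tangency: set MRS = p_f/p_h = 12/3.5 = 24/7.
So (3/1)·h/f = 24/7, i.e. h = (8/7)·f.
Substitute into the budget 12·f + 3.5·h = 224: 16·f = 224, so f* = 14.
Then h* = (8/7)·14 = 16.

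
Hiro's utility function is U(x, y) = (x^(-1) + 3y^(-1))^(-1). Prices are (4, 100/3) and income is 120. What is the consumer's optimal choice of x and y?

x* = 5, y* = 3

For CES with ρ = -1, MRS = (1/3)·(y/x)^2.
Tangency: set MRS = p_x/p_y = 4/(100/3) = 3/25.
So (y/x)^2 = 9/25; taking the square root, y/x = 0.6, i.e. y = 0.6·x.
Substitute into the budget 4·x + (100/3)·y = 120: 24·x = 120, so x* = 5 and y* = 0.6·5 = 3.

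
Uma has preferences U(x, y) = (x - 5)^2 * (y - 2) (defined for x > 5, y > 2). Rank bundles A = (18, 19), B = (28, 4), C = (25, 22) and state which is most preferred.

Evaluate utility at each bundle:
U(A) = 2873.
U(B) = 1058.
U(C) = 8000.
Highest utility is C, so C ≻ A ≻ B.

Bundle C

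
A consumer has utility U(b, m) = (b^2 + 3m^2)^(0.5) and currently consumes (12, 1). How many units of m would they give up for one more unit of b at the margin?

For CES with ρ = 2, MRS = (1/3)·(m/b)^(-1).
At (12, 1): MRS = 4.
That is, one extra unit of b is worth 4 units of m at the margin.

MRS = 4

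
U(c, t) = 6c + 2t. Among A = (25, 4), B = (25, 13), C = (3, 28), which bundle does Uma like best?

Bundle B

Evaluate utility at each bundle:
U(A) = 158.
U(B) = 176.
U(C) = 74.
Highest utility is B, so B ≻ A ≻ C.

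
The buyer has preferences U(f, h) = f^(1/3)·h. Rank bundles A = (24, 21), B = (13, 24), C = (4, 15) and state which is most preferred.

Evaluate utility at each bundle:
U(A) = 60.574.
U(B) = 56.432.
U(C) = 23.811.
Highest utility is A, so A ≻ B ≻ C.

Bundle A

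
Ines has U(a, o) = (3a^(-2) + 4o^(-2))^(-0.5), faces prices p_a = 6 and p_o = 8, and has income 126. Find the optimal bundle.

a* = 9, o* = 9

For CES with ρ = -2, MRS = (3/4)·(o/a)^3.
Tangency: set MRS = p_a/p_o = 6/8 = 0.75.
So (o/a)^3 = 1; taking the cube root, o/a = 1, i.e. o = a.
Substitute into the budget 6·a + 8·o = 126: 14·a = 126, so a* = 9 and o* = 9.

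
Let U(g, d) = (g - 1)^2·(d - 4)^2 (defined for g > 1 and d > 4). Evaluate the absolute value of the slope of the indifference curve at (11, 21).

MRS = 1.7

MU_g = 2·(g−1)·(d−4)^2, MU_d = 2·(g−1)^2·(d−4).
MRS = (d−4)/(g−1).
At (11, 21): MRS = 1.7.
So at (11, 21) the consumer would give up 1.7 units of d for one more unit of g.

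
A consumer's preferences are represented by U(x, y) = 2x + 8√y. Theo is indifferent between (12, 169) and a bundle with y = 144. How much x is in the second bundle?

x = 16

U(12, 169) = 128.
Set U(x, 144) = 128 and solve.
With y = 144: √144 = 12, so 2x = 128 − 8·12 = 32 and x = 16.
Check: U(16, 144) = 128.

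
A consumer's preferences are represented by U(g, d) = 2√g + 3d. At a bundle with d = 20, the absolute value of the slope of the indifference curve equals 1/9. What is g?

MU_g = 2/(2√g), MU_d = 3.
MRS = 2/(2√g) ÷ 3.
MRS depends only on g: (1/3)/√g = 1/9 ⇒ √g = (1/3)/(1/9) = 3 ⇒ g = 9.

g = 9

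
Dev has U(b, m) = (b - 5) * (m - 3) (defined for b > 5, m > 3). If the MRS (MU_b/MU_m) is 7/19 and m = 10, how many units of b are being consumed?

b = 24

MU_b = (m−3), MU_m = (b−5).
MRS = (m−3)/(b−5).
Substitute m = 10: MRS = 7/(b − 5). Setting this equal to 7/19 gives b − 5 = 7/(7/19) = 19, so b = 24.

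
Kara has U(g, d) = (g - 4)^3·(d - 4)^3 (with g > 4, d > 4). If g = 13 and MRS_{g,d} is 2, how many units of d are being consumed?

MU_g = 3·(g−4)^2·(d−4)^3, MU_d = 3·(g−4)^3·(d−4)^2.
MRS = (d−4)/(g−4).
Substitute g = 13: MRS = (d − 4)/9. Setting this equal to 2 gives d − 4 = 2·9 = 18, so d = 22.

d = 22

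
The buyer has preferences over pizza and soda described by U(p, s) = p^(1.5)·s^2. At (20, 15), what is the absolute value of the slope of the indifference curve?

MU_p = 1.5·√p·s^2 and MU_s = 2·p^(1.5)·s.
MRS = MU_p/MU_s = (0.75)·s/p.
At (20, 15): MRS = 9/16.
So at (20, 15) the consumer would give up 9/16 units of s for one more unit of p.

MRS = 9/16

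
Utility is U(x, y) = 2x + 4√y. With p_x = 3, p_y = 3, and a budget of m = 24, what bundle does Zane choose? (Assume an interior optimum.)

MU_x = 2, MU_y = 4/(2√y).
MRS = 2 ÷ (4/(2√y)).
Tangency: set MRS = p_x/p_y = 3/3 = 1.
MRS depends only on y: √y = 1 ⇒ √y = 1 ⇒ y* = 1.
From the budget, 3·x = 24 − 3·1 = 21, so x* = 7.

x* = 7, y* = 1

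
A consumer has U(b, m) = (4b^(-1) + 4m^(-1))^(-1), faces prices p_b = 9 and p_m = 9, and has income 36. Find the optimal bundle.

For CES with ρ = -1, MRS = (m/b)^2.
Tangency: set MRS = p_b/p_m = 9/9 = 1.
So (m/b)^2 = 1; taking the square root, m/b = 1, i.e. m = b.
Substitute into the budget 9·b + 9·m = 36: 18·b = 36, so b* = 2 and m* = 2.

b* = 2, m* = 2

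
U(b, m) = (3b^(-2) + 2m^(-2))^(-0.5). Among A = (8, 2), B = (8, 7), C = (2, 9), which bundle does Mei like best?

Bundle B

Evaluate utility at each bundle:
U(A) = 1.352.
U(B) = 3.377.
U(C) = 1.136.
Highest utility is B, so B ≻ A ≻ C.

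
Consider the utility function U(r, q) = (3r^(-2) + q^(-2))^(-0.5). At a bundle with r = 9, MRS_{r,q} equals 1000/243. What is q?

For CES with ρ = -2, MRS = (3/1)·(q/r)^3.
Setting (3/1)·(q/9)^3 = 1000/243 gives (q/9)^3 = 1000/729, so q/9 = 10/9 and q = 10.

q = 10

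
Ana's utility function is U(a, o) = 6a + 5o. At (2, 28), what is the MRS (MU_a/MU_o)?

MRS = 1.2

MU_a = 6, MU_o = 5, so MRS = 6/5 = 1.2 at every bundle.
At (2, 28): MRS = 1.2.
That is, one extra unit of a is worth 1.2 units of o at the margin.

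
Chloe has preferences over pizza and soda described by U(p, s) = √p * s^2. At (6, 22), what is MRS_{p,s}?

MRS = 11/12

MU_p = 0.5·p^(-0.5)·s^2 and MU_s = 2·√p·s.
MRS = MU_p/MU_s = (0.25)·s/p.
At (6, 22): MRS = 11/12.
So at (6, 22) the consumer would give up 11/12 units of s for one more unit of p.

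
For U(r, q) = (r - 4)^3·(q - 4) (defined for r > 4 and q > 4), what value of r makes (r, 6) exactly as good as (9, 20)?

U(9, 20) = 2000.
Set U(r, 6) = 2000 and solve.
With q = 6: (6 − 4) = 2, so (r − 4)^3 = 2000/2 = 1000.
Taking the cube root (with r > 4): r − 4 = 10, so r = 14.
Check: U(14, 6) = 2000.

r = 14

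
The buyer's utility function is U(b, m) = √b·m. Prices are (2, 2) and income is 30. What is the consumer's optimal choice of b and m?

MU_b = 0.5·b^(-0.5)·m and MU_m = √b.
MRS = MU_b/MU_m = (0.5)·m/b.
Tangency: set MRS = p_b/p_m = 2/2 = 1.
So (0.5)·m/b = 1, i.e. m = 2·b.
Substitute into the budget 2·b + 2·m = 30: 6·b = 30, so b* = 5.
Then m* = 2·5 = 10.

b* = 5, m* = 10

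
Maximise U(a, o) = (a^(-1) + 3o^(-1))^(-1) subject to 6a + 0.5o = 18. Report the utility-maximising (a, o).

For CES with ρ = -1, MRS = (1/3)·(o/a)^2.
Tangency: set MRS = p_a/p_o = 6/0.5 = 12.
So (o/a)^2 = 36; taking the square root, o/a = 6, i.e. o = 6·a.
Substitute into the budget 6·a + 0.5·o = 18: 9·a = 18, so a* = 2 and o* = 6·2 = 12.

a* = 2, o* = 12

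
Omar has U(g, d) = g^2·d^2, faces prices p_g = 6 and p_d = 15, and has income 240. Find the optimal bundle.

MU_g = 2·g·d^2 and MU_d = 2·g^2·d.
MRS = MU_g/MU_d = d/g.
Tangency: set MRS = p_g/p_d = 6/15 = 0.4.
So d/g = 0.4, i.e. d = 0.4·g.
Substitute into the budget 6·g + 15·d = 240: 12·g = 240, so g* = 20.
Then d* = 0.4·20 = 8.

g* = 20, d* = 8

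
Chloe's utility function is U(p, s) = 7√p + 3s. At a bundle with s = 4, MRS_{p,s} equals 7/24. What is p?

MU_p = 7/(2√p), MU_s = 3.
MRS = 7/(2√p) ÷ 3.
MRS depends only on p: (7/6)/√p = 7/24 ⇒ √p = (7/6)/(7/24) = 4 ⇒ p = 16.

p = 16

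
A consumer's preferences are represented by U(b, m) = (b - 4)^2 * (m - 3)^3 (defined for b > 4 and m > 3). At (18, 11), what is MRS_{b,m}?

MRS = 8/21

MU_b = 2·(b−4)·(m−3)^3, MU_m = 3·(b−4)^2·(m−3)^2.
MRS = (2/3)·(m−3)/(b−4).
At (18, 11): MRS = 8/21.
That is, one extra unit of b is worth 8/21 units of m at the margin.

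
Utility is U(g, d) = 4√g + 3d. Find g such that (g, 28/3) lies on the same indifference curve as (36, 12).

U(36, 12) = 60.
Set U(g, 28/3) = 60 and solve.
With d = 28/3: 4√g = 60 − 3·28/3 = 32, so √g = 8 and g = 64.
Check: U(64, 28/3) = 60.

g = 64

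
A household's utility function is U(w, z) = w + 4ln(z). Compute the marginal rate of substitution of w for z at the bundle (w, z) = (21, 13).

MU_w = 1, MU_z = 4/z.
MRS = 1 ÷ (4/z).
At (21, 13): MRS = 3.25.
So at (21, 13) the consumer would give up 3.25 units of z for one more unit of w.

MRS = 3.25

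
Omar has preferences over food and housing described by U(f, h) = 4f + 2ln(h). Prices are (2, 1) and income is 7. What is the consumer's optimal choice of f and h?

f* = 3, h* = 1

MU_f = 4, MU_h = 2/h.
MRS = 4 ÷ (2/h).
Tangency: set MRS = p_f/p_h = 2/1 = 2.
MRS depends only on h: 2·h = 2 ⇒ h* = 2/2 = 1.
From the budget, 2·f = 7 − 1·1 = 6, so f* = 3.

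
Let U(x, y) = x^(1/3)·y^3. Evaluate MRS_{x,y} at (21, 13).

MU_x = 1/3·x^(-2/3)·y^3 and MU_y = 3·x^(1/3)·y^2.
MRS = MU_x/MU_y = (1/9)·y/x.
At (21, 13): MRS = 13/189.
So at (21, 13) the consumer would give up 13/189 units of y for one more unit of x.

MRS = 13/189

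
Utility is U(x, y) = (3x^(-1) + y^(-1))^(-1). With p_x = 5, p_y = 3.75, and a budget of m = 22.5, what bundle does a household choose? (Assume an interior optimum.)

x* = 3, y* = 2

For CES with ρ = -1, MRS = (3/1)·(y/x)^2.
Tangency: set MRS = p_x/p_y = 5/3.75 = 4/3.
So (y/x)^2 = 4/9; taking the square root, y/x = 2/3, i.e. y = (2/3)·x.
Substitute into the budget 5·x + 3.75·y = 22.5: 7.5·x = 22.5, so x* = 3 and y* = (2/3)·3 = 2.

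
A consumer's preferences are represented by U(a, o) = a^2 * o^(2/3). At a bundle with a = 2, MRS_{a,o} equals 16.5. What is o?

MU_a = 2·a·o^(2/3) and MU_o = 2/3·a^2·o^(-1/3).
MRS = MU_a/MU_o = (3)·o/a.
Substitute a = 2: MRS = o/(2/3). Setting o/(2/3) = 16.5 gives o = 16.5·(2/3) = 11.

o = 11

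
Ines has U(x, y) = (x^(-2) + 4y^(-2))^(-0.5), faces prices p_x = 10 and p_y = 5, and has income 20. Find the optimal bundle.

x* = 1, y* = 2

For CES with ρ = -2, MRS = (1/4)·(y/x)^3.
Tangency: set MRS = p_x/p_y = 10/5 = 2.
So (y/x)^3 = 8; taking the cube root, y/x = 2, i.e. y = 2·x.
Substitute into the budget 10·x + 5·y = 20: 20·x = 20, so x* = 1 and y* = 2·1 = 2.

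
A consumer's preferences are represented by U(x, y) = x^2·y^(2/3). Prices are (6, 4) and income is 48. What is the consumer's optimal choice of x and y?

MU_x = 2·x·y^(2/3) and MU_y = 2/3·x^2·y^(-1/3).
MRS = MU_x/MU_y = (3)·y/x.
Tangency: set MRS = p_x/p_y = 6/4 = 1.5.
So (3)·y/x = 1.5, i.e. y = 0.5·x.
Substitute into the budget 6·x + 4·y = 48: 8·x = 48, so x* = 6.
Then y* = 0.5·6 = 3.

x* = 6, y* = 3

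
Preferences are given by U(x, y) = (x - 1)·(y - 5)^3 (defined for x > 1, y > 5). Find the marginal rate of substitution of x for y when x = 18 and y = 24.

MRS = 19/51

MU_x = (y−5)^3, MU_y = 3·(x−1)·(y−5)^2.
MRS = (1/3)·(y−5)/(x−1).
At (18, 24): MRS = 19/51.
The indifference curve has slope −19/51 at this bundle.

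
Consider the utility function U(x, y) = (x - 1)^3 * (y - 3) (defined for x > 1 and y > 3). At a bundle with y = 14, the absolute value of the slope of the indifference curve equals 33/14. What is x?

x = 15

MU_x = 3·(x−1)^2·(y−3), MU_y = (x−1)^3.
MRS = (3/1)·(y−3)/(x−1).
Substitute y = 14: MRS = 33/(x − 1). Setting this equal to 33/14 gives x − 1 = 33/(33/14) = 14, so x = 15.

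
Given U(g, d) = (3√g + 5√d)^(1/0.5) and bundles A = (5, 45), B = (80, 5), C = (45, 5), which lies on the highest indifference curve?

Evaluate utility at each bundle:
U(A) = 1620.000.
U(B) = 1445.000.
U(C) = 980.000.
Highest utility is A, so A ≻ B ≻ C.

Bundle A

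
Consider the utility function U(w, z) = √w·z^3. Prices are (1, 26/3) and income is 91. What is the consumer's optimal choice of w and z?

w* = 13, z* = 9

MU_w = 0.5·w^(-0.5)·z^3 and MU_z = 3·√w·z^2.
MRS = MU_w/MU_z = (1/6)·z/w.
Tangency: set MRS = p_w/p_z = 1/(26/3) = 3/26.
So (1/6)·z/w = 3/26, i.e. z = (9/13)·w.
Substitute into the budget 1·w + (26/3)·z = 91: 7·w = 91, so w* = 13.
Then z* = (9/13)·13 = 9.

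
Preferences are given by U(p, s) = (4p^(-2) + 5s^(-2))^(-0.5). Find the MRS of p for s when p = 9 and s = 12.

MRS = 256/135

For CES with ρ = -2, MRS = (4/5)·(s/p)^3.
At (9, 12): MRS = 256/135.
The indifference curve has slope −256/135 at this bundle.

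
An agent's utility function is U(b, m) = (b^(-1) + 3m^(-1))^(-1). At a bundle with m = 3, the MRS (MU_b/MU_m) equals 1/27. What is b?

b = 9

For CES with ρ = -1, MRS = (1/3)·(m/b)^2.
Setting (1/3)·(3/b)^2 = 1/27 gives (3/b)^2 = 1/9, so 3/b = 1/3 and b = 9.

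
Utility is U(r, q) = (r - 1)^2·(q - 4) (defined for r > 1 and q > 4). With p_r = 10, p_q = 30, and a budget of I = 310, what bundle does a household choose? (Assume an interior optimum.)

r* = 13, q* = 6

MU_r = 2·(r−1)·(q−4), MU_q = (r−1)^2.
MRS = (2/1)·(q−4)/(r−1).
Tangency: set MRS = p_r/p_q = 10/30 = 1/3.
So (2/1)·(q − 4)/(r − 1) = 1/3, i.e. (q − 4) = (1/6)·(r − 1).
Rewrite the budget in excess-of-subsistence terms: 10·(r − 1) + 30·(q − 4) = 310 − 10·1 − 30·4 = 180.
Substituting, 15·(r − 1) = 180, so r − 1 = 12 and r* = 13.
Then q − 4 = (1/6)·12 = 2, so q* = 6.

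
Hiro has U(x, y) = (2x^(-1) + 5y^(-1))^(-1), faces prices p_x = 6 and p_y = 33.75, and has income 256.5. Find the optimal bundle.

For CES with ρ = -1, MRS = (2/5)·(y/x)^2.
Tangency: set MRS = p_x/p_y = 6/33.75 = 8/45.
So (y/x)^2 = 4/9; taking the square root, y/x = 2/3, i.e. y = (2/3)·x.
Substitute into the budget 6·x + 33.75·y = 256.5: 28.5·x = 256.5, so x* = 9 and y* = (2/3)·9 = 6.

x* = 9, y* = 6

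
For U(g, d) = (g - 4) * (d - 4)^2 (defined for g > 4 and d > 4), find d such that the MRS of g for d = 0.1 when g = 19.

d = 7

MU_g = (d−4)^2, MU_d = 2·(g−4)·(d−4).
MRS = (1/2)·(d−4)/(g−4).
Substitute g = 19: MRS = (d − 4)/30. Setting this equal to 0.1 gives d − 4 = 0.1·30 = 3, so d = 7.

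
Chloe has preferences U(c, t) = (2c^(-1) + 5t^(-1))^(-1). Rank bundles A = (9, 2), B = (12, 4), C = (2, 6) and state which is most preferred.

Evaluate utility at each bundle:
U(A) = 0.367.
U(B) = 0.706.
U(C) = 0.545.
Highest utility is B, so B ≻ C ≻ A.

Bundle B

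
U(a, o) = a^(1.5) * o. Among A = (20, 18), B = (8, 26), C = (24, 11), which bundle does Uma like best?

Bundle A

Evaluate utility at each bundle:
U(A) = 1609.969.
U(B) = 588.313.
U(C) = 1293.331.
Highest utility is A, so A ≻ C ≻ B.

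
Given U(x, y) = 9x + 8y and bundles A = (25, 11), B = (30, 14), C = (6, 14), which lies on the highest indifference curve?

Bundle B

Evaluate utility at each bundle:
U(A) = 313.
U(B) = 382.
U(C) = 166.
Highest utility is B, so B ≻ A ≻ C.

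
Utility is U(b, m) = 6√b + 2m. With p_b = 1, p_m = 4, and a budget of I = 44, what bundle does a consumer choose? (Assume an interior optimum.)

MU_b = 6/(2√b), MU_m = 2.
MRS = 6/(2√b) ÷ 2.
Tangency: set MRS = p_b/p_m = 1/4 = 0.25.
MRS depends only on b: 1.5/√b = 0.25 ⇒ √b = 1.5/0.25 = 6 ⇒ b* = 36.
From the budget, 4·m = 44 − 1·36 = 8, so m* = 2.

b* = 36, m* = 2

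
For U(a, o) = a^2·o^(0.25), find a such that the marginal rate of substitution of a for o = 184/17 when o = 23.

MU_a = 2·a·o^(0.25) and MU_o = 0.25·a^2·o^(-0.75).
MRS = MU_a/MU_o = (8)·o/a.
Substitute o = 23: MRS = 184/a. Setting 184/a = 184/17 gives a = 184/(184/17) = 17.

a = 17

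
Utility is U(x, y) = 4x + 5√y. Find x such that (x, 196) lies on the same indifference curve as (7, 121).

U(7, 121) = 83.
Set U(x, 196) = 83 and solve.
With y = 196: √196 = 14, so 4x = 83 − 5·14 = 13 and x = 3.25.
Check: U(3.25, 196) = 83.

x = 3.25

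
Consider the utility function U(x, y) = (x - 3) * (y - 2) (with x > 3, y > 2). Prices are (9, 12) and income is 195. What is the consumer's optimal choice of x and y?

MU_x = (y−2), MU_y = (x−3).
MRS = (y−2)/(x−3).
Tangency: set MRS = p_x/p_y = 9/12 = 0.75.
So (y − 2)/(x − 3) = 0.75, i.e. (y − 2) = 0.75·(x − 3).
Rewrite the budget in excess-of-subsistence terms: 9·(x − 3) + 12·(y − 2) = 195 − 9·3 − 12·2 = 144.
Substituting, 18·(x − 3) = 144, so x − 3 = 8 and x* = 11.
Then y − 2 = 0.75·8 = 6, so y* = 8.

x* = 11, y* = 8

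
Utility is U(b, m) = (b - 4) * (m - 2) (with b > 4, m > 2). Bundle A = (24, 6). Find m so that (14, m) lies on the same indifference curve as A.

U(24, 6) = 80.
Set U(14, m) = 80 and solve.
With b = 14: (14 − 4) = 10, so (m − 2) = 80/10 = 8.
So m = 2 + 8 = 10.
Check: U(14, 10) = 80.

m = 10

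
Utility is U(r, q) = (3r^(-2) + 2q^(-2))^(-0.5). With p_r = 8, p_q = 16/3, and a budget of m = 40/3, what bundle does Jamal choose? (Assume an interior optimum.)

r* = 1, q* = 1

For CES with ρ = -2, MRS = (3/2)·(q/r)^3.
Tangency: set MRS = p_r/p_q = 8/(16/3) = 1.5.
So (q/r)^3 = 1; taking the cube root, q/r = 1, i.e. q = r.
Substitute into the budget 8·r + (16/3)·q = 40/3: (40/3)·r = 40/3, so r* = 1 and q* = 1.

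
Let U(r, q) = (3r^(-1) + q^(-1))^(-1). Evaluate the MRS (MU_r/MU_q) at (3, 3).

MRS = 3

For CES with ρ = -1, MRS = (3/1)·(q/r)^2.
At (3, 3): MRS = 3.
That is, one extra unit of r is worth 3 units of q at the margin.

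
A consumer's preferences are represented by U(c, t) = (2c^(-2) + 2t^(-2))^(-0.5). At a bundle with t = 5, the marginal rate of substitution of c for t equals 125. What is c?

For CES with ρ = -2, MRS = (t/c)^3.
Setting (5/c)^3 = 125 gives 5/c = 5 and c = 1.

c = 1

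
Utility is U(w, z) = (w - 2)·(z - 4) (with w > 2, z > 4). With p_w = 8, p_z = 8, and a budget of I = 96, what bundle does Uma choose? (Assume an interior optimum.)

MU_w = (z−4), MU_z = (w−2).
MRS = (z−4)/(w−2).
Tangency: set MRS = p_w/p_z = 8/8 = 1.
So (z − 4)/(w − 2) = 1, i.e. (z − 4) = (w − 2).
Rewrite the budget in excess-of-subsistence terms: 8·(w − 2) + 8·(z − 4) = 96 − 8·2 − 8·4 = 48.
Substituting, 16·(w − 2) = 48, so w − 2 = 3 and w* = 5.
Then z − 4 = 3, so z* = 7.

w* = 5, z* = 7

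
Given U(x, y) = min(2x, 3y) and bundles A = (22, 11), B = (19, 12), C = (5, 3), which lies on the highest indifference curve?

Bundle B

Evaluate utility at each bundle:
U(A) = 33.
U(B) = 36.
U(C) = 9.
Highest utility is B, so B ≻ A ≻ C.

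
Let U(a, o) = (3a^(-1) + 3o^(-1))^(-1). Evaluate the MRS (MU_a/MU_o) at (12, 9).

MRS = 9/16

For CES with ρ = -1, MRS = (o/a)^2.
At (12, 9): MRS = 9/16.
That is, one extra unit of a is worth 9/16 units of o at the margin.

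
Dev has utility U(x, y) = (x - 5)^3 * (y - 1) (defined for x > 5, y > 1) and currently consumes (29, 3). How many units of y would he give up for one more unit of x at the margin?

MRS = 0.25

MU_x = 3·(x−5)^2·(y−1), MU_y = (x−5)^3.
MRS = (3/1)·(y−1)/(x−5).
At (29, 3): MRS = 0.25.
That is, one extra unit of x is worth 0.25 units of y at the margin.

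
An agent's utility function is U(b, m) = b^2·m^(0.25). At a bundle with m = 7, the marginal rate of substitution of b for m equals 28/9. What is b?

MU_b = 2·b·m^(0.25) and MU_m = 0.25·b^2·m^(-0.75).
MRS = MU_b/MU_m = (8)·m/b.
Substitute m = 7: MRS = 56/b. Setting 56/b = 28/9 gives b = 56/(28/9) = 18.

b = 18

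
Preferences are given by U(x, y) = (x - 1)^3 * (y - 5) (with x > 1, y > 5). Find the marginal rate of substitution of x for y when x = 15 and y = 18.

MU_x = 3·(x−1)^2·(y−5), MU_y = (x−1)^3.
MRS = (3/1)·(y−5)/(x−1).
At (15, 18): MRS = 39/14.
The indifference curve has slope −39/14 at this bundle.

MRS = 39/14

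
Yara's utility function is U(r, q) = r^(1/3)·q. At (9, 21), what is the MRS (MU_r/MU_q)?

MU_r = 1/3·r^(-2/3)·q and MU_q = r^(1/3).
MRS = MU_r/MU_q = (1/3)·q/r.
At (9, 21): MRS = 7/9.
The indifference curve has slope −7/9 at this bundle.

MRS = 7/9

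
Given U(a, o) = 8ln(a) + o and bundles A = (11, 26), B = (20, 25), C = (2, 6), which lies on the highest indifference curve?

Evaluate utility at each bundle:
U(A) = 45.183.
U(B) = 48.966.
U(C) = 11.545.
Highest utility is B, so B ≻ A ≻ C.

Bundle B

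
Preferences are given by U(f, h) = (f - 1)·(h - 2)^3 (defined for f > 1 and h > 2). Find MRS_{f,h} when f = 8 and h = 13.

MU_f = (h−2)^3, MU_h = 3·(f−1)·(h−2)^2.
MRS = (1/3)·(h−2)/(f−1).
At (8, 13): MRS = 11/21.
The indifference curve has slope −11/21 at this bundle.

MRS = 11/21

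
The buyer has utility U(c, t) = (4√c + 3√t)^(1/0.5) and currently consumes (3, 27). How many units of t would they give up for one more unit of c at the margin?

For CES with ρ = 0.5, MRS = (4/3)·√(t/c).
At (3, 27): MRS = 4.
That is, one extra unit of c is worth 4 units of t at the margin.

MRS = 4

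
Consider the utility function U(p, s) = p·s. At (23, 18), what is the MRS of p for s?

MU_p = s and MU_s = p.
MRS = MU_p/MU_s = s/p.
At (23, 18): MRS = 18/23.
That is, one extra unit of p is worth 18/23 units of s at the margin.

MRS = 18/23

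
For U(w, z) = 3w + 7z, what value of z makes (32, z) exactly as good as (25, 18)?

z = 15

U(25, 18) = 201.
Set U(32, z) = 201 and solve.
3·32 + 7z = 201 ⇒ 7z = 105 ⇒ z = 15.
Check: U(32, 15) = 201.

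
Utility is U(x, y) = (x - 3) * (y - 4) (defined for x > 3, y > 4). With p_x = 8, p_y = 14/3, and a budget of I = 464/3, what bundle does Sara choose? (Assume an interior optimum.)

x* = 10, y* = 16

MU_x = (y−4), MU_y = (x−3).
MRS = (y−4)/(x−3).
Tangency: set MRS = p_x/p_y = 8/(14/3) = 12/7.
So (y − 4)/(x − 3) = 12/7, i.e. (y − 4) = (12/7)·(x − 3).
Rewrite the budget in excess-of-subsistence terms: 8·(x − 3) + (14/3)·(y − 4) = 464/3 − 8·3 − (14/3)·4 = 112.
Substituting, 16·(x − 3) = 112, so x − 3 = 7 and x* = 10.
Then y − 4 = (12/7)·7 = 12, so y* = 16.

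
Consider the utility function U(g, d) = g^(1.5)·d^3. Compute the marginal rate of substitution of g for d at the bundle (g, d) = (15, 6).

MRS = 0.2

MU_g = 1.5·√g·d^3 and MU_d = 3·g^(1.5)·d^2.
MRS = MU_g/MU_d = (0.5)·d/g.
At (15, 6): MRS = 0.2.
The indifference curve has slope −0.2 at this bundle.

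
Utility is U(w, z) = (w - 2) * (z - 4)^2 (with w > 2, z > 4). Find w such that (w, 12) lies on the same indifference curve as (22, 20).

w = 82

U(22, 20) = 5120.
Set U(w, 12) = 5120 and solve.
With z = 12: (12 − 4)^2 = 64, so (w − 2) = 5120/64 = 80.
So w = 2 + 80 = 82.
Check: U(82, 12) = 5120.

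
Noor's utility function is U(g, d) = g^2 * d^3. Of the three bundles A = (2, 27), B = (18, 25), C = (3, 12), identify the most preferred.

Evaluate utility at each bundle:
U(A) = 78732.
U(B) = 5062500.
U(C) = 15552.
Highest utility is B, so B ≻ A ≻ C.

Bundle B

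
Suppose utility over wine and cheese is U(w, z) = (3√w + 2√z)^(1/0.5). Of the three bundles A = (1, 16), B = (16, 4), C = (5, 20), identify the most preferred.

Evaluate utility at each bundle:
U(A) = 121.000.
U(B) = 256.000.
U(C) = 245.000.
Highest utility is B, so B ≻ C ≻ A.

Bundle B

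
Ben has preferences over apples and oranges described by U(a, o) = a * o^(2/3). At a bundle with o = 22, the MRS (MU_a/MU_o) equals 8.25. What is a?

a = 4

MU_a = o^(2/3) and MU_o = 2/3·a·o^(-1/3).
MRS = MU_a/MU_o = (1.5)·o/a.
Substitute o = 22: MRS = 33/a. Setting 33/a = 8.25 gives a = 33/8.25 = 4.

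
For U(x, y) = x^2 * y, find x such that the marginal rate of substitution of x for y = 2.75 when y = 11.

MU_x = 2·x·y and MU_y = x^2.
MRS = MU_x/MU_y = (2/1)·y/x.
Substitute y = 11: MRS = 22/x. Setting 22/x = 2.75 gives x = 22/2.75 = 8.

x = 8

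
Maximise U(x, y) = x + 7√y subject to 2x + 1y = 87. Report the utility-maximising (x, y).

MU_x = 1, MU_y = 7/(2√y).
MRS = 1 ÷ (7/(2√y)).
Tangency: set MRS = p_x/p_y = 2/1 = 2.
MRS depends only on y: (2/7)·√y = 2 ⇒ √y = 2/(2/7) = 7 ⇒ y* = 49.
From the budget, 2·x = 87 − 1·49 = 38, so x* = 19.

x* = 19, y* = 49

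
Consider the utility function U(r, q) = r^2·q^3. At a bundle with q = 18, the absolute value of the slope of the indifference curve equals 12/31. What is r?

MU_r = 2·r·q^3 and MU_q = 3·r^2·q^2.
MRS = MU_r/MU_q = (2/3)·q/r.
Substitute q = 18: MRS = 12/r. Setting 12/r = 12/31 gives r = 12/(12/31) = 31.

r = 31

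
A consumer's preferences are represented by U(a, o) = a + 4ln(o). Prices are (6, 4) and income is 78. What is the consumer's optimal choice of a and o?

MU_a = 1, MU_o = 4/o.
MRS = 1 ÷ (4/o).
Tangency: set MRS = p_a/p_o = 6/4 = 1.5.
MRS depends only on o: 0.25·o = 1.5 ⇒ o* = 1.5/0.25 = 6.
From the budget, 6·a = 78 − 4·6 = 54, so a* = 9.

a* = 9, o* = 6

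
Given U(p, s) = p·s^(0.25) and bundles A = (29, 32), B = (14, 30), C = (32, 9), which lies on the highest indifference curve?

Evaluate utility at each bundle:
U(A) = 68.974.
U(B) = 32.765.
U(C) = 55.426.
Highest utility is A, so A ≻ C ≻ B.

Bundle A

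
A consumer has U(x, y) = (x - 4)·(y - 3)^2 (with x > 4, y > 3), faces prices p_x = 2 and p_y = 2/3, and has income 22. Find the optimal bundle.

x* = 6, y* = 15

MU_x = (y−3)^2, MU_y = 2·(x−4)·(y−3).
MRS = (1/2)·(y−3)/(x−4).
Tangency: set MRS = p_x/p_y = 2/(2/3) = 3.
So (1/2)·(y − 3)/(x − 4) = 3, i.e. (y − 3) = 6·(x − 4).
Rewrite the budget in excess-of-subsistence terms: 2·(x − 4) + (2/3)·(y − 3) = 22 − 2·4 − (2/3)·3 = 12.
Substituting, 6·(x − 4) = 12, so x − 4 = 2 and x* = 6.
Then y − 3 = 6·2 = 12, so y* = 15.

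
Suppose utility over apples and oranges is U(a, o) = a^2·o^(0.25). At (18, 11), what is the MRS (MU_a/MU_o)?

MU_a = 2·a·o^(0.25) and MU_o = 0.25·a^2·o^(-0.75).
MRS = MU_a/MU_o = (8)·o/a.
At (18, 11): MRS = 44/9.
The indifference curve has slope −44/9 at this bundle.

MRS = 44/9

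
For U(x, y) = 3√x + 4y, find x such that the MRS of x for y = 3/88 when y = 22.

x = 121

MU_x = 3/(2√x), MU_y = 4.
MRS = 3/(2√x) ÷ 4.
MRS depends only on x: 0.375/√x = 3/88 ⇒ √x = 0.375/(3/88) = 11 ⇒ x = 121.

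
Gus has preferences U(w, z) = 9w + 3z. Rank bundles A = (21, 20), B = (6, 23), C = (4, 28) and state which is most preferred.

Bundle A

Evaluate utility at each bundle:
U(A) = 249.
U(B) = 123.
U(C) = 120.
Highest utility is A, so A ≻ B ≻ C.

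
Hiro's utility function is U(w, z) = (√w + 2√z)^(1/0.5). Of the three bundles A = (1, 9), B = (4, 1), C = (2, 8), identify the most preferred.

Bundle C

Evaluate utility at each bundle:
U(A) = 49.000.
U(B) = 16.000.
U(C) = 50.000.
Highest utility is C, so C ≻ A ≻ B.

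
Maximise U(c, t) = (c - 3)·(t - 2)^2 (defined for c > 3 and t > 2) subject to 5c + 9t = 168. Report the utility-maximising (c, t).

c* = 12, t* = 12

MU_c = (t−2)^2, MU_t = 2·(c−3)·(t−2).
MRS = (1/2)·(t−2)/(c−3).
Tangency: set MRS = p_c/p_t = 5/9.
So (1/2)·(t − 2)/(c − 3) = 5/9, i.e. (t − 2) = (10/9)·(c − 3).
Rewrite the budget in excess-of-subsistence terms: 5·(c − 3) + 9·(t − 2) = 168 − 5·3 − 9·2 = 135.
Substituting, 15·(c − 3) = 135, so c − 3 = 9 and c* = 12.
Then t − 2 = (10/9)·9 = 10, so t* = 12.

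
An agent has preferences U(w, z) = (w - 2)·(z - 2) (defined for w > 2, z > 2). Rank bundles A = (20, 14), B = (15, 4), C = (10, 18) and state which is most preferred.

Evaluate utility at each bundle:
U(A) = 216.
U(B) = 26.
U(C) = 128.
Highest utility is A, so A ≻ C ≻ B.

Bundle A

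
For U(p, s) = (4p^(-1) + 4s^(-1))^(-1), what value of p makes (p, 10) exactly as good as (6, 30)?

p = 10

U depends on (p, s) only through S = 4p^(-1) + 4s^(-1), so equal utility means equal S. At (6, 30): S = 0.8.
With s = 10: 4·10^(-1) = 0.4, so 4p^(-1) = 0.8 − 0.4 = 0.4, i.e. p^(-1) = 0.1.
Hence p = 1/0.1 = 10.
Check: U(10, 10) = 1.25.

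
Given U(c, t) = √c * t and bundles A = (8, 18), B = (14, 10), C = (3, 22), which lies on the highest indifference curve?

Bundle A

Evaluate utility at each bundle:
U(A) = 50.912.
U(B) = 37.417.
U(C) = 38.105.
Highest utility is A, so A ≻ C ≻ B.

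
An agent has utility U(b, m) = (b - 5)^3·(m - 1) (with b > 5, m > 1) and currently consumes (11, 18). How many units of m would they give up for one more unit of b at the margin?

MU_b = 3·(b−5)^2·(m−1), MU_m = (b−5)^3.
MRS = (3/1)·(m−1)/(b−5).
At (11, 18): MRS = 8.5.
So at (11, 18) the consumer would give up 8.5 units of m for one more unit of b.

MRS = 8.5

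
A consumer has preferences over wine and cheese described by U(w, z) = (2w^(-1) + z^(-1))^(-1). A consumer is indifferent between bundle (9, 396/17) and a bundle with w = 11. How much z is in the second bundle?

U depends on (w, z) only through S = 2w^(-1) + z^(-1), so equal utility means equal S. At (9, 396/17): S = 35/132.
With w = 11: 2·11^(-1) = 2/11, so z^(-1) = 35/132 − 2/11 = 1/12.
Hence z = 1/(1/12) = 12.
Check: U(11, 12) = 3.7714.

z = 12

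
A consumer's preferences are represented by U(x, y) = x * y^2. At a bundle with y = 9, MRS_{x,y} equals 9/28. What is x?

x = 14

MU_x = y^2 and MU_y = 2·x·y.
MRS = MU_x/MU_y = (1/2)·y/x.
Substitute y = 9: MRS = 4.5/x. Setting 4.5/x = 9/28 gives x = 4.5/(9/28) = 14.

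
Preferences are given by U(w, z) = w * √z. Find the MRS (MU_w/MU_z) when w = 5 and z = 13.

MRS = 5.2

MU_w = √z and MU_z = 0.5·w·z^(-0.5).
MRS = MU_w/MU_z = (2)·z/w.
At (5, 13): MRS = 5.2.
The indifference curve has slope −5.2 at this bundle.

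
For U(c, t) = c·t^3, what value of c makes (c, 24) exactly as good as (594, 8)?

U(594, 8) = 304128.
Set U(c, 24) = 304128 and solve.
With t = 24: 24^3 = 13824, so c = 304128/13824 = 22.
Check: U(22, 24) = 304128.

c = 22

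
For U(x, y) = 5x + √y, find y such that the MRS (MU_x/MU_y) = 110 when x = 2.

y = 121

MU_x = 5, MU_y = 1/(2√y).
MRS = 5 ÷ (1/(2√y)).
MRS depends only on y: 10·√y = 110 ⇒ √y = 110/10 = 11 ⇒ y = 121.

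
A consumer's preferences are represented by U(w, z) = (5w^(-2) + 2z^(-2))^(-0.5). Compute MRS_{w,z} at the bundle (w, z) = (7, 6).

For CES with ρ = -2, MRS = (5/2)·(z/w)^3.
At (7, 6): MRS = 540/343.
That is, one extra unit of w is worth 540/343 units of z at the margin.

MRS = 540/343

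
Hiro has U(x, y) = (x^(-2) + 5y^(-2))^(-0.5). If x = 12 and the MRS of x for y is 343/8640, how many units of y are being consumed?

For CES with ρ = -2, MRS = (1/5)·(y/x)^3.
Setting (1/5)·(y/12)^3 = 343/8640 gives (y/12)^3 = 343/1728, so y/12 = 7/12 and y = 7.

y = 7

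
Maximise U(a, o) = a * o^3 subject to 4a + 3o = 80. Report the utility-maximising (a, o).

MU_a = o^3 and MU_o = 3·a·o^2.
MRS = MU_a/MU_o = (1/3)·o/a.
Tangency: set MRS = p_a/p_o = 4/3.
So (1/3)·o/a = 4/3, i.e. o = 4·a.
Substitute into the budget 4·a + 3·o = 80: 16·a = 80, so a* = 5.
Then o* = 4·5 = 20.

a* = 5, o* = 20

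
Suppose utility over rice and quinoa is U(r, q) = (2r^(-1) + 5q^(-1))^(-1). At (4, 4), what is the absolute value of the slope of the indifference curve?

For CES with ρ = -1, MRS = (2/5)·(q/r)^2.
At (4, 4): MRS = 0.4.
The indifference curve has slope −0.4 at this bundle.

MRS = 0.4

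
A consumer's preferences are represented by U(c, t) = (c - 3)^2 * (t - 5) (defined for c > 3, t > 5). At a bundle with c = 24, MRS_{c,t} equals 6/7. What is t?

MU_c = 2·(c−3)·(t−5), MU_t = (c−3)^2.
MRS = (2/1)·(t−5)/(c−3).
Substitute c = 24: MRS = (t − 5)/10.5. Setting this equal to 6/7 gives t − 5 = (6/7)·10.5 = 9, so t = 14.

t = 14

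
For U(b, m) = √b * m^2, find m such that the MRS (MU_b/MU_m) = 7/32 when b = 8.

MU_b = 0.5·b^(-0.5)·m^2 and MU_m = 2·√b·m.
MRS = MU_b/MU_m = (0.25)·m/b.
Substitute b = 8: MRS = m/32. Setting m/32 = 7/32 gives m = (7/32)·32 = 7.

m = 7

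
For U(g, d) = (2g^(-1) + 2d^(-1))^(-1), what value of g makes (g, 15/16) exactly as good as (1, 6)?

U depends on (g, d) only through S = 2g^(-1) + 2d^(-1), so equal utility means equal S. At (1, 6): S = 7/3.
With d = 15/16: 2·(15/16)^(-1) = 32/15, so 2g^(-1) = 7/3 − 32/15 = 0.2, i.e. g^(-1) = 0.1.
Hence g = 1/0.1 = 10.
Check: U(10, 15/16) = 0.4286.

g = 10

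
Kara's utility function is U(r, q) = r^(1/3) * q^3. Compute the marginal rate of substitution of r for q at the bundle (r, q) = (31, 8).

MU_r = 1/3·r^(-2/3)·q^3 and MU_q = 3·r^(1/3)·q^2.
MRS = MU_r/MU_q = (1/9)·q/r.
At (31, 8): MRS = 8/279.
The indifference curve has slope −8/279 at this bundle.

MRS = 8/279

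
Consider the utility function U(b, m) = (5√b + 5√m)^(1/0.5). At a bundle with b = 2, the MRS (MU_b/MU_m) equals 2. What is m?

m = 8

For CES with ρ = 0.5, MRS = √(m/b).
Setting √(m/2) = 2 gives m/2 = 4 and m = 8.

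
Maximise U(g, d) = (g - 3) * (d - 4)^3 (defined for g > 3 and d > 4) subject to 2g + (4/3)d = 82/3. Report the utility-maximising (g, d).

g* = 5, d* = 13

MU_g = (d−4)^3, MU_d = 3·(g−3)·(d−4)^2.
MRS = (1/3)·(d−4)/(g−3).
Tangency: set MRS = p_g/p_d = 2/(4/3) = 1.5.
So (1/3)·(d − 4)/(g − 3) = 1.5, i.e. (d − 4) = 4.5·(g − 3).
Rewrite the budget in excess-of-subsistence terms: 2·(g − 3) + (4/3)·(d − 4) = 82/3 − 2·3 − (4/3)·4 = 16.
Substituting, 8·(g − 3) = 16, so g − 3 = 2 and g* = 5.
Then d − 4 = 4.5·2 = 9, so d* = 13.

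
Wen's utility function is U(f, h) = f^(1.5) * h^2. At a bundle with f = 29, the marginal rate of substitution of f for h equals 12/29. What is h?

h = 16

MU_f = 1.5·√f·h^2 and MU_h = 2·f^(1.5)·h.
MRS = MU_f/MU_h = (0.75)·h/f.
Substitute f = 29: MRS = h/(116/3). Setting h/(116/3) = 12/29 gives h = (12/29)·(116/3) = 16.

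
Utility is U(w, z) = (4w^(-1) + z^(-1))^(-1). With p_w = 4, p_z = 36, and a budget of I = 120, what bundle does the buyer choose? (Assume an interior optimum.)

w* = 12, z* = 2

For CES with ρ = -1, MRS = (4/1)·(z/w)^2.
Tangency: set MRS = p_w/p_z = 4/36 = 1/9.
So (z/w)^2 = 1/36; taking the square root, z/w = 1/6, i.e. z = (1/6)·w.
Substitute into the budget 4·w + 36·z = 120: 10·w = 120, so w* = 12 and z* = (1/6)·12 = 2.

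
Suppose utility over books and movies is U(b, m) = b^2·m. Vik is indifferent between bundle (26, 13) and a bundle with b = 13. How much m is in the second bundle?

m = 52

U(26, 13) = 8788.
Set U(13, m) = 8788 and solve.
With b = 13: 13^2 = 169, so m = 8788/169 = 52.
Check: U(13, 52) = 8788.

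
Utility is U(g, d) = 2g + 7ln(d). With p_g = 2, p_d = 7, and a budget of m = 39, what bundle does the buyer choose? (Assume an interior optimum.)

MU_g = 2, MU_d = 7/d.
MRS = 2 ÷ (7/d).
Tangency: set MRS = p_g/p_d = 2/7.
MRS depends only on d: (2/7)·d = 2/7 ⇒ d* = (2/7)/(2/7) = 1.
From the budget, 2·g = 39 − 7·1 = 32, so g* = 16.

g* = 16, d* = 1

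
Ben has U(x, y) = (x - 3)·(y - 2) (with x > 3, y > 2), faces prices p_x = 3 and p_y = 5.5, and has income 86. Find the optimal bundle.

MU_x = (y−2), MU_y = (x−3).
MRS = (y−2)/(x−3).
Tangency: set MRS = p_x/p_y = 3/5.5 = 6/11.
So (y − 2)/(x − 3) = 6/11, i.e. (y − 2) = (6/11)·(x − 3).
Rewrite the budget in excess-of-subsistence terms: 3·(x − 3) + 5.5·(y − 2) = 86 − 3·3 − 5.5·2 = 66.
Substituting, 6·(x − 3) = 66, so x − 3 = 11 and x* = 14.
Then y − 2 = (6/11)·11 = 6, so y* = 8.

x* = 14, y* = 8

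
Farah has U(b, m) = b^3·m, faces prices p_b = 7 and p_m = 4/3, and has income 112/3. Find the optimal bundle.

MU_b = 3·b^2·m and MU_m = b^3.
MRS = MU_b/MU_m = (3/1)·m/b.
Tangency: set MRS = p_b/p_m = 7/(4/3) = 5.25.
So (3/1)·m/b = 5.25, i.e. m = 1.75·b.
Substitute into the budget 7·b + (4/3)·m = 112/3: (28/3)·b = 112/3, so b* = 4.
Then m* = 1.75·4 = 7.

b* = 4, m* = 7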